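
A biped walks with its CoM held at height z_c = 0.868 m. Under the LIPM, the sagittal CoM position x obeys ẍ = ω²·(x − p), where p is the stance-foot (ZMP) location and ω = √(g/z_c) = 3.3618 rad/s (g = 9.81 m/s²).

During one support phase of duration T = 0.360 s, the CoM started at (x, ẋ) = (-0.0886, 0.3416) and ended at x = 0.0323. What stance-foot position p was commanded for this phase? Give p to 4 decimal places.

ωT = 3.3618·0.360 = 1.210248; cosh(ωT) = 1.826220, sinh(ωT) = 1.528097
x(T) = p + (x₀−p)·cosh(ωT) + (ẋ₀/ω)·sinh(ωT) ⇒ p·(1 − cosh) = x(T) − x₀·cosh − (ẋ₀/ω)·sinh
numerator   = 0.0323 − (-0.0886)·1.826220 − (0.3416/3.3618)·1.528097 = 0.038830
denominator = 1 − 1.826220 = -0.826220
p = 0.038830 / -0.826220 = -0.0470

p = -0.0470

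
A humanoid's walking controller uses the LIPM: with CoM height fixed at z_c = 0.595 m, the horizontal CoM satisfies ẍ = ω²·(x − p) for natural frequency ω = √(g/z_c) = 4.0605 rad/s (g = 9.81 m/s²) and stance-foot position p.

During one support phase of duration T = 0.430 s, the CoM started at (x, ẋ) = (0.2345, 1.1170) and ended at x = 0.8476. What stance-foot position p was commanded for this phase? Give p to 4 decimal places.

p = 0.3120

ωT = 4.0605·0.430 = 1.746015; cosh(ωT) = 2.953092, sinh(ωT) = 2.778624
x(T) = p + (x₀−p)·cosh(ωT) + (ẋ₀/ω)·sinh(ωT) ⇒ p·(1 − cosh) = x(T) − x₀·cosh − (ẋ₀/ω)·sinh
numerator   = 0.8476 − (0.2345)·2.953092 − (1.1170/4.0605)·2.778624 = -0.609270
denominator = 1 − 2.953092 = -1.953092
p = -0.609270 / -1.953092 = 0.3120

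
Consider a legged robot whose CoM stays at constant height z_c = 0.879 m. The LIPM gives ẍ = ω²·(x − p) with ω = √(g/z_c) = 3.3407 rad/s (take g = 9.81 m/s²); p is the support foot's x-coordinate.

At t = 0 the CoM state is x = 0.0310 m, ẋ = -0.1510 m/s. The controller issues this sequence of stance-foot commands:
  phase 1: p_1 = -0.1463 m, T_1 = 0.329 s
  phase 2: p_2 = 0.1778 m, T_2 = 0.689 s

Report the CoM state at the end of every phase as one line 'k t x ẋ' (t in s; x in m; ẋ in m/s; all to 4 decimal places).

phase 1: p=-0.1463, T=0.329, ωT=1.099090, cosh=1.667304, sinh=1.334130; start (x,ẋ)=(0.031000, -0.151000) → end (x,ẋ)=(0.089010, 0.538451)
phase 2: p=0.1778, T=0.689, ωT=2.301742, cosh=5.045830, sinh=4.945746; start (x,ẋ)=(0.089010, 0.538451) → end (x,ẋ)=(0.526932, 1.249922)

1 0.3290 0.0890 0.5385
2 1.0180 0.5269 1.2499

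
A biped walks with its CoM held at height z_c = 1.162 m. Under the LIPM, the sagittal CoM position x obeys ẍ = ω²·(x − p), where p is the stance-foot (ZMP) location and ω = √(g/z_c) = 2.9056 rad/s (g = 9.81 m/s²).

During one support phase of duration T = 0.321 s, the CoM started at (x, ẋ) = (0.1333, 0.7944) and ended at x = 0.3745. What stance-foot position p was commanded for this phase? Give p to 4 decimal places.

p = 0.2454

ωT = 2.9056·0.321 = 0.932698; cosh(ωT) = 1.467423, sinh(ωT) = 1.073932
x(T) = p + (x₀−p)·cosh(ωT) + (ẋ₀/ω)·sinh(ωT) ⇒ p·(1 − cosh) = x(T) − x₀·cosh − (ẋ₀/ω)·sinh
numerator   = 0.3745 − (0.1333)·1.467423 − (0.7944/2.9056)·1.073932 = -0.114724
denominator = 1 − 1.467423 = -0.467423
p = -0.114724 / -0.467423 = 0.2454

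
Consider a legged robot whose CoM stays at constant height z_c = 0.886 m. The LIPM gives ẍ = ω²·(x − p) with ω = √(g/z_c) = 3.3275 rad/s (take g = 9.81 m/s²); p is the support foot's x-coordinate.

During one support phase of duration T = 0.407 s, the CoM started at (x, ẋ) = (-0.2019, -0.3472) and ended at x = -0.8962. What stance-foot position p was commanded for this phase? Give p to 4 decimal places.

p = 0.2724

ωT = 3.3275·0.407 = 1.354292; cosh(ωT) = 2.066074, sinh(ωT) = 1.807945
x(T) = p + (x₀−p)·cosh(ωT) + (ẋ₀/ω)·sinh(ωT) ⇒ p·(1 − cosh) = x(T) − x₀·cosh − (ẋ₀/ω)·sinh
numerator   = -0.8962 − (-0.2019)·2.066074 − (-0.3472/3.3275)·1.807945 = -0.290414
denominator = 1 − 2.066074 = -1.066074
p = -0.290414 / -1.066074 = 0.2724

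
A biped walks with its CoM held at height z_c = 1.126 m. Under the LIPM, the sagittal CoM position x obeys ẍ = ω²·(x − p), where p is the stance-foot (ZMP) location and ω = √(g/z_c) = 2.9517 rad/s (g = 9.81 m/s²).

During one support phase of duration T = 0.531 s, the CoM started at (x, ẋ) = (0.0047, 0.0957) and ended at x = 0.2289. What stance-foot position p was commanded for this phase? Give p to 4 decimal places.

p = -0.0951

ωT = 2.9517·0.531 = 1.567353; cosh(ωT) = 2.501269, sinh(ωT) = 2.292672
x(T) = p + (x₀−p)·cosh(ωT) + (ẋ₀/ω)·sinh(ωT) ⇒ p·(1 − cosh) = x(T) − x₀·cosh − (ẋ₀/ω)·sinh
numerator   = 0.2289 − (0.0047)·2.501269 − (0.0957/2.9517)·2.292672 = 0.142811
denominator = 1 − 2.501269 = -1.501269
p = 0.142811 / -1.501269 = -0.0951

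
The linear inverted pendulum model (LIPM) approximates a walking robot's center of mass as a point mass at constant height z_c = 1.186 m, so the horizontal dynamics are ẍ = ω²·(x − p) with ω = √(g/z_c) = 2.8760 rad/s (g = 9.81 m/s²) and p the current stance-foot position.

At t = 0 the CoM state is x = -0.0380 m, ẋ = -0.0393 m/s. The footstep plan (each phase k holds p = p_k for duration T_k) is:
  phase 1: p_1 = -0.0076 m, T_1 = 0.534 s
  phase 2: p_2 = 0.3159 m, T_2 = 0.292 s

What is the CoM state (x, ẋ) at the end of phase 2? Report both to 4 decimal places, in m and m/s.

phase 1: p=-0.0076, T=0.534, ωT=1.535784, cosh=2.430126, sinh=2.214839; start (x,ẋ)=(-0.038000, -0.039300) → end (x,ẋ)=(-0.111741, -0.289148)
phase 2: p=0.3159, T=0.292, ωT=0.839792, cosh=1.373843, sinh=0.942042; start (x,ẋ)=(-0.111741, -0.289148) → end (x,ẋ)=(-0.366323, -1.555859)

x = -0.3663, ẋ = -1.5559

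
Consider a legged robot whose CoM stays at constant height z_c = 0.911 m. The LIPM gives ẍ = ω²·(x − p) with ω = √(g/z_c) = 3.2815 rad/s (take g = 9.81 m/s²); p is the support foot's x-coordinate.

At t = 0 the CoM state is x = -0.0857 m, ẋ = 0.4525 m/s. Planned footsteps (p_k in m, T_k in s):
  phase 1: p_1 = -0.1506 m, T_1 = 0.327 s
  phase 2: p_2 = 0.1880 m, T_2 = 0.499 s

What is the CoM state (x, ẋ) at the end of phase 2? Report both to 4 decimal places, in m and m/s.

phase 1: p=-0.1506, T=0.327, ωT=1.073050, cosh=1.633125, sinh=1.291161; start (x,ẋ)=(-0.085700, 0.452500) → end (x,ẋ)=(0.133434, 1.013967)
phase 2: p=0.1880, T=0.499, ωT=1.637468, cosh=2.668304, sinh=2.473832; start (x,ẋ)=(0.133434, 1.013967) → end (x,ẋ)=(0.806802, 2.262608)

x = 0.8068, ẋ = 2.2626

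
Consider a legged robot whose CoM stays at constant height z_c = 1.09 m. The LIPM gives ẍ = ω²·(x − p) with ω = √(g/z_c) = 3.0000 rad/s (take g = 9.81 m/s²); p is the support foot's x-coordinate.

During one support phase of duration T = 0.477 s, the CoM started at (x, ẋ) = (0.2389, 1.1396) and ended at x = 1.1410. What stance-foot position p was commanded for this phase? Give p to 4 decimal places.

ωT = 3.0000·0.477 = 1.431000; cosh(ωT) = 2.210975, sinh(ωT) = 1.971905
x(T) = p + (x₀−p)·cosh(ωT) + (ẋ₀/ω)·sinh(ωT) ⇒ p·(1 − cosh) = x(T) − x₀·cosh − (ẋ₀/ω)·sinh
numerator   = 1.1410 − (0.2389)·2.210975 − (1.1396/3.0000)·1.971905 = -0.136263
denominator = 1 − 2.210975 = -1.210975
p = -0.136263 / -1.210975 = 0.1125

p = 0.1125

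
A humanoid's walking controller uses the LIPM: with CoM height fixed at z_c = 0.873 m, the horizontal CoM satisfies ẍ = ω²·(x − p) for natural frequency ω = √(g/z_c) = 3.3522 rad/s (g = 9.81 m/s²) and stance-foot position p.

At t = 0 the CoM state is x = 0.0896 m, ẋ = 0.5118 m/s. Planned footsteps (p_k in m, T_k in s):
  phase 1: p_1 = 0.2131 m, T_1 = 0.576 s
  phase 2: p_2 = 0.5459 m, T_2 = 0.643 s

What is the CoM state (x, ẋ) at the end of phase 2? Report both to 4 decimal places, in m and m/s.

x = -0.0438, ẋ = -1.8318

phase 1: p=0.2131, T=0.576, ωT=1.930867, cosh=3.520255, sinh=3.375233; start (x,ẋ)=(0.089600, 0.511800) → end (x,ẋ)=(0.293665, 0.404331)
phase 2: p=0.5459, T=0.643, ωT=2.155465, cosh=4.373874, sinh=4.258025; start (x,ẋ)=(0.293665, 0.404331) → end (x,ẋ)=(-0.043755, -1.831845)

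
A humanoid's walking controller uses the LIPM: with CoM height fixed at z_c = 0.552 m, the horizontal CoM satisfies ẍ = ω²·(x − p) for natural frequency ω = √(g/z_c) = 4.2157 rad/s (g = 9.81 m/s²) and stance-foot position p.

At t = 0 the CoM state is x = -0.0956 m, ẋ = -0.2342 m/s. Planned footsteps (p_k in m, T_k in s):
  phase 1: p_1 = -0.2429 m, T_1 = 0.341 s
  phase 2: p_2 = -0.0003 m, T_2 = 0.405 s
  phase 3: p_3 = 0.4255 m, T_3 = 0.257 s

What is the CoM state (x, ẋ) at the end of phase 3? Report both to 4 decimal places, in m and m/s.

phase 1: p=-0.2429, T=0.341, ωT=1.437554, cosh=2.223946, sinh=1.986438; start (x,ẋ)=(-0.095600, -0.234200) → end (x,ẋ)=(-0.025668, 0.712675)
phase 2: p=-0.0003, T=0.405, ωT=1.707359, cosh=2.847860, sinh=2.666516; start (x,ẋ)=(-0.025668, 0.712675) → end (x,ẋ)=(0.378238, 1.744434)
phase 3: p=0.4255, T=0.257, ωT=1.083435, cosh=1.646621, sinh=1.308190; start (x,ẋ)=(0.378238, 1.744434) → end (x,ẋ)=(0.888999, 2.611773)

x = 0.8890, ẋ = 2.6118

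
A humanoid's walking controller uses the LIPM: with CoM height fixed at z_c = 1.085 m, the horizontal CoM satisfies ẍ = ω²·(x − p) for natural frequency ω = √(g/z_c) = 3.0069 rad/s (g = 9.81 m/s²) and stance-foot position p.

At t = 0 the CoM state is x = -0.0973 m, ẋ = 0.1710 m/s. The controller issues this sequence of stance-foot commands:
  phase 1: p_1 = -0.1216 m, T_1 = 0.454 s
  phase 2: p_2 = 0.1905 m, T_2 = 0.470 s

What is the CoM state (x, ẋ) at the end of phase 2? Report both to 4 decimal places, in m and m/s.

x = 0.1634, ẋ = 0.1529

phase 1: p=-0.1216, T=0.454, ωT=1.365133, cosh=2.085795, sinh=1.830448; start (x,ẋ)=(-0.097300, 0.171000) → end (x,ẋ)=(0.033181, 0.490417)
phase 2: p=0.1905, T=0.470, ωT=1.413243, cosh=2.176306, sinh=1.932954; start (x,ẋ)=(0.033181, 0.490417) → end (x,ẋ)=(0.163385, 0.152929)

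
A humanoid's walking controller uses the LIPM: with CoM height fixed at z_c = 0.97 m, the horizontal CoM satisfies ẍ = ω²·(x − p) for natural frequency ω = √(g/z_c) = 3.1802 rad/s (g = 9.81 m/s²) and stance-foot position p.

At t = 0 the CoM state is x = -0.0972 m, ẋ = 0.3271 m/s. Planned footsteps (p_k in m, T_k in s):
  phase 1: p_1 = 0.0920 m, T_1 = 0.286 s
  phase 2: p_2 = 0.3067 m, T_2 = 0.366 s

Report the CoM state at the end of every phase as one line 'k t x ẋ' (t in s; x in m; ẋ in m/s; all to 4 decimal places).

1 0.2860 -0.0740 -0.1539
2 0.6520 -0.4323 -2.0202

phase 1: p=0.0920, T=0.286, ωT=0.909537, cosh=1.442942, sinh=1.040231; start (x,ẋ)=(-0.097200, 0.327100) → end (x,ẋ)=(-0.074011, -0.153914)
phase 2: p=0.3067, T=0.366, ωT=1.163953, cosh=1.757409, sinh=1.445160; start (x,ẋ)=(-0.074011, -0.153914) → end (x,ẋ)=(-0.432308, -2.020201)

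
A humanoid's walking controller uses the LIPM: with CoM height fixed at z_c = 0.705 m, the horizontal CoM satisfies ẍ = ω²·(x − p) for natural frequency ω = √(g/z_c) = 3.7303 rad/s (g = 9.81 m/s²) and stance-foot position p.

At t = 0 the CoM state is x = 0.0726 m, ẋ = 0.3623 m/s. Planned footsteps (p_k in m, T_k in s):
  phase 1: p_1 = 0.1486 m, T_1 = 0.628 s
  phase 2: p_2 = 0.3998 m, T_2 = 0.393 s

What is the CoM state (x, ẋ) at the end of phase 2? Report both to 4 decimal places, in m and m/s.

x = 0.3010, ẋ = -0.1379

phase 1: p=0.1486, T=0.628, ωT=2.342628, cosh=5.252317, sinh=5.156242; start (x,ẋ)=(0.072600, 0.362300) → end (x,ẋ)=(0.250216, 0.441105)
phase 2: p=0.3998, T=0.393, ωT=1.466008, cosh=2.281376, sinh=2.050531; start (x,ẋ)=(0.250216, 0.441105) → end (x,ẋ)=(0.301018, -0.137852)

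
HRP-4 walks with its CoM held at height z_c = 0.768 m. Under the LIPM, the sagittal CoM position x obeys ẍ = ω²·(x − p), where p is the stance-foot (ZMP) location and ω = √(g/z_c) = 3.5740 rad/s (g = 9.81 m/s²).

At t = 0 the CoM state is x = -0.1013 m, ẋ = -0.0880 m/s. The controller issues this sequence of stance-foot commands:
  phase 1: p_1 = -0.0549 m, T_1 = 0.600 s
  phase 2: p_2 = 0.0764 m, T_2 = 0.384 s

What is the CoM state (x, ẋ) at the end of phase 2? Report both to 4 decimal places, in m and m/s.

phase 1: p=-0.0549, T=0.600, ωT=2.144400, cosh=4.327028, sinh=4.209890; start (x,ẋ)=(-0.101300, -0.088000) → end (x,ẋ)=(-0.359331, -1.078920)
phase 2: p=0.0764, T=0.384, ωT=1.372416, cosh=2.099182, sinh=1.845688; start (x,ẋ)=(-0.359331, -1.078920) → end (x,ẋ)=(-1.395456, -5.139144)

x = -1.3955, ẋ = -5.1391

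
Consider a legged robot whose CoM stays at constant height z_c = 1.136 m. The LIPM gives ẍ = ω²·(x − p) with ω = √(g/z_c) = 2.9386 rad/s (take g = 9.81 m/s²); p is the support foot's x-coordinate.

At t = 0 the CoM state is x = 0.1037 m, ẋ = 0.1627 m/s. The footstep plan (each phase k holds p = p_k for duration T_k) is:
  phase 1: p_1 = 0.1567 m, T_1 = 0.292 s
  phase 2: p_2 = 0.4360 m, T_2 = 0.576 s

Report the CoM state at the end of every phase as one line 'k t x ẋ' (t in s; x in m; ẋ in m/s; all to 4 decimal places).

phase 1: p=0.1567, T=0.292, ωT=0.858071, cosh=1.391293, sinh=0.967314; start (x,ẋ)=(0.103700, 0.162700) → end (x,ẋ)=(0.136518, 0.075708)
phase 2: p=0.4360, T=0.576, ωT=1.692634, cosh=2.808903, sinh=2.624869; start (x,ẋ)=(0.136518, 0.075708) → end (x,ẋ)=(-0.337590, -2.097377)

1 0.2920 0.1365 0.0757
2 0.8680 -0.3376 -2.0974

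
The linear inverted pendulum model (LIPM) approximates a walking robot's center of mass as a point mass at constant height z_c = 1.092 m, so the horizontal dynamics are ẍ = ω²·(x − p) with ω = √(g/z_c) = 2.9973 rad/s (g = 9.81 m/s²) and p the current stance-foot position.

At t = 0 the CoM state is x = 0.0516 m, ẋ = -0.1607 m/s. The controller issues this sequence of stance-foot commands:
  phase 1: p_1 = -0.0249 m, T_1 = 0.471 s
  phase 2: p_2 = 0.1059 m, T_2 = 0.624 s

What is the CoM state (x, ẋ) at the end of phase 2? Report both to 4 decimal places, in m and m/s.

phase 1: p=-0.0249, T=0.471, ωT=1.411728, cosh=2.173381, sinh=1.929659; start (x,ẋ)=(0.051600, -0.160700) → end (x,ẋ)=(0.037905, 0.093196)
phase 2: p=0.1059, T=0.624, ωT=1.870315, cosh=3.322208, sinh=3.168133; start (x,ẋ)=(0.037905, 0.093196) → end (x,ẋ)=(-0.021485, -0.336053)

x = -0.0215, ẋ = -0.3361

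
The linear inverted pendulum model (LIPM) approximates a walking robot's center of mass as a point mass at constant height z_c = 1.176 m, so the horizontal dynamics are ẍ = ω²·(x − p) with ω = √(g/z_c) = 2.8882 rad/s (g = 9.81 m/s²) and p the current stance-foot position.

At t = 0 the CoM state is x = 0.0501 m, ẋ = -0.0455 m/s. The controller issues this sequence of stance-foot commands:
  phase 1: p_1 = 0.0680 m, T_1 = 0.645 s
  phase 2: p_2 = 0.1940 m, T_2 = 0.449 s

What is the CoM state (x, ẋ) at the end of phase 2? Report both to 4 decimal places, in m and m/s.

phase 1: p=0.0680, T=0.645, ωT=1.862889, cosh=3.298773, sinh=3.143549; start (x,ẋ)=(0.050100, -0.045500) → end (x,ẋ)=(-0.040571, -0.312612)
phase 2: p=0.1940, T=0.449, ωT=1.296802, cosh=1.965493, sinh=1.692088; start (x,ẋ)=(-0.040571, -0.312612) → end (x,ẋ)=(-0.450195, -1.760804)

x = -0.4502, ẋ = -1.7608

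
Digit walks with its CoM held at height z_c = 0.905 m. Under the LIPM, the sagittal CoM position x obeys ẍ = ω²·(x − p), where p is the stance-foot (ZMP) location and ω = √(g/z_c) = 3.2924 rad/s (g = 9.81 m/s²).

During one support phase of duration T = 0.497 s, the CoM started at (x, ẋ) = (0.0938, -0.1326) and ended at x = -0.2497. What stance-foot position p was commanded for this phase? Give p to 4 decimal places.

p = 0.2403

ωT = 3.2924·0.497 = 1.636323; cosh(ωT) = 2.665471, sinh(ωT) = 2.470777
x(T) = p + (x₀−p)·cosh(ωT) + (ẋ₀/ω)·sinh(ωT) ⇒ p·(1 − cosh) = x(T) − x₀·cosh − (ẋ₀/ω)·sinh
numerator   = -0.2497 − (0.0938)·2.665471 − (-0.1326/3.2924)·2.470777 = -0.400212
denominator = 1 − 2.665471 = -1.665471
p = -0.400212 / -1.665471 = 0.2403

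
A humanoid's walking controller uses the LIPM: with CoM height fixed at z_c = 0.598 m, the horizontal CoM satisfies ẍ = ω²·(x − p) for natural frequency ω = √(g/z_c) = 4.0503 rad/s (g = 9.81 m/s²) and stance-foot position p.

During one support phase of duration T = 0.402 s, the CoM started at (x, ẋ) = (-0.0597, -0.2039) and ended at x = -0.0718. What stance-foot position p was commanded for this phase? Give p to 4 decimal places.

ωT = 4.0503·0.402 = 1.628221; cosh(ωT) = 2.645540, sinh(ωT) = 2.449261
x(T) = p + (x₀−p)·cosh(ωT) + (ẋ₀/ω)·sinh(ωT) ⇒ p·(1 − cosh) = x(T) − x₀·cosh − (ẋ₀/ω)·sinh
numerator   = -0.0718 − (-0.0597)·2.645540 − (-0.2039/4.0503)·2.449261 = 0.209439
denominator = 1 − 2.645540 = -1.645540
p = 0.209439 / -1.645540 = -0.1273

p = -0.1273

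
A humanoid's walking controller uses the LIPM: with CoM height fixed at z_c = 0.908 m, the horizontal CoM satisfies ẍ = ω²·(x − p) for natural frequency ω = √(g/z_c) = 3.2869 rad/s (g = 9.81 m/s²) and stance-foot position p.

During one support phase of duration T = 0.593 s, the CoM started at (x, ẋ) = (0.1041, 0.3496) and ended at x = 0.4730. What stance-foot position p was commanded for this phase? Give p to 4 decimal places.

p = 0.1029

ωT = 3.2869·0.593 = 1.949132; cosh(ωT) = 3.582492, sinh(ωT) = 3.440095
x(T) = p + (x₀−p)·cosh(ωT) + (ẋ₀/ω)·sinh(ωT) ⇒ p·(1 − cosh) = x(T) − x₀·cosh − (ẋ₀/ω)·sinh
numerator   = 0.4730 − (0.1041)·3.582492 − (0.3496/3.2869)·3.440095 = -0.265832
denominator = 1 − 3.582492 = -2.582492
p = -0.265832 / -2.582492 = 0.1029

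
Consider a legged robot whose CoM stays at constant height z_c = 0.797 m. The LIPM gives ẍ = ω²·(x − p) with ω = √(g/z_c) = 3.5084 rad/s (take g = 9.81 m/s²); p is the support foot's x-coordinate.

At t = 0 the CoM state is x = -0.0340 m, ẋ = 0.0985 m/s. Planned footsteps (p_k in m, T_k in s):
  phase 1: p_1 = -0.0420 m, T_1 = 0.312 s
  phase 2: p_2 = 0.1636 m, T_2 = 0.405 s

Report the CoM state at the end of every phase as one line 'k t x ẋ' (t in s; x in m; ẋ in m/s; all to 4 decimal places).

phase 1: p=-0.0420, T=0.312, ωT=1.094621, cosh=1.661358, sinh=1.326691; start (x,ẋ)=(-0.034000, 0.098500) → end (x,ẋ)=(0.008538, 0.200880)
phase 2: p=0.1636, T=0.405, ωT=1.420902, cosh=2.191175, sinh=1.949679; start (x,ẋ)=(0.008538, 0.200880) → end (x,ẋ)=(-0.064535, -0.620497)

1 0.3120 0.0085 0.2009
2 0.7170 -0.0645 -0.6205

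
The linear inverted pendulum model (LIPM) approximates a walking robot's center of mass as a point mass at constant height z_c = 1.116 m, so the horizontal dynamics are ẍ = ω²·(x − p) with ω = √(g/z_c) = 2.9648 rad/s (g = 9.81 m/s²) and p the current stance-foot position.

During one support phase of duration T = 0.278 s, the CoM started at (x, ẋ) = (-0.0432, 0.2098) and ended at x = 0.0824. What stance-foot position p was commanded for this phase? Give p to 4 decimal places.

p = -0.2114

ωT = 2.9648·0.278 = 0.824214; cosh(ωT) = 1.359334, sinh(ωT) = 0.920755
x(T) = p + (x₀−p)·cosh(ωT) + (ẋ₀/ω)·sinh(ωT) ⇒ p·(1 − cosh) = x(T) − x₀·cosh − (ẋ₀/ω)·sinh
numerator   = 0.0824 − (-0.0432)·1.359334 − (0.2098/2.9648)·0.920755 = 0.075967
denominator = 1 − 1.359334 = -0.359334
p = 0.075967 / -0.359334 = -0.2114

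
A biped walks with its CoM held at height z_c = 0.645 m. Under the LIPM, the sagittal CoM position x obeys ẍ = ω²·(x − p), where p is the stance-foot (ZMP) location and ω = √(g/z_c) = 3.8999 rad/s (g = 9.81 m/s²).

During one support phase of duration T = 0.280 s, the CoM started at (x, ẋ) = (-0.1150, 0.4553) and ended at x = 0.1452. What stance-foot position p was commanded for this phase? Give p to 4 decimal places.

ωT = 3.8999·0.280 = 1.091972; cosh(ωT) = 1.657850, sinh(ωT) = 1.322295
x(T) = p + (x₀−p)·cosh(ωT) + (ẋ₀/ω)·sinh(ωT) ⇒ p·(1 − cosh) = x(T) − x₀·cosh − (ẋ₀/ω)·sinh
numerator   = 0.1452 − (-0.1150)·1.657850 − (0.4553/3.8999)·1.322295 = 0.181479
denominator = 1 − 1.657850 = -0.657850
p = 0.181479 / -0.657850 = -0.2759

p = -0.2759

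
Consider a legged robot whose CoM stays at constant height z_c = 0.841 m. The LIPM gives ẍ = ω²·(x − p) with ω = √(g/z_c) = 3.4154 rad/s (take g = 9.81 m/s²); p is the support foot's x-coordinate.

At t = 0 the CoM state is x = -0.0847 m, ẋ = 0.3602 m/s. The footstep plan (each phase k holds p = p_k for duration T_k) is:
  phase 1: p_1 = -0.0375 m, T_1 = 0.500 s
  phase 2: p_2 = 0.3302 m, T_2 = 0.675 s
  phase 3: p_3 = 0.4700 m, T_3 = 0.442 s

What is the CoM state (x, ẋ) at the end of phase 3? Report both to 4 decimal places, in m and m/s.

x = -0.9167, ẋ = -4.6007

phase 1: p=-0.0375, T=0.500, ωT=1.707700, cosh=2.848771, sinh=2.667489; start (x,ẋ)=(-0.084700, 0.360200) → end (x,ẋ)=(0.109361, 0.596110)
phase 2: p=0.3302, T=0.675, ωT=2.305395, cosh=5.063929, sinh=4.964210; start (x,ẋ)=(0.109361, 0.596110) → end (x,ẋ)=(0.078318, -0.725621)
phase 3: p=0.4700, T=0.442, ωT=1.509607, cosh=2.372974, sinh=2.151977; start (x,ẋ)=(0.078318, -0.725621) → end (x,ẋ)=(-0.916651, -4.600689)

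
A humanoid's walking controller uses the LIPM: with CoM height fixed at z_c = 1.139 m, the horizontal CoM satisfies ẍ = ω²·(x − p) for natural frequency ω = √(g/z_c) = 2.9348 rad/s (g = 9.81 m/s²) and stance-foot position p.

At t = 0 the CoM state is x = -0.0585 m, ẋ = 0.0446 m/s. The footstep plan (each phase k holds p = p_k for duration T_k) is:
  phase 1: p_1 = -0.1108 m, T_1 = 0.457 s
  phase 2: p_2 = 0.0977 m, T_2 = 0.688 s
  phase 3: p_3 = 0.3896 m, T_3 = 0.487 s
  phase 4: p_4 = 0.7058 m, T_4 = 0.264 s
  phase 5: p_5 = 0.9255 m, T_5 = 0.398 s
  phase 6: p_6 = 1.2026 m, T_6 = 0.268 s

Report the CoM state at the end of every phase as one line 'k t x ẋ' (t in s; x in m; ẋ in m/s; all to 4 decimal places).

phase 1: p=-0.1108, T=0.457, ωT=1.341204, cosh=2.042587, sinh=1.781056; start (x,ẋ)=(-0.058500, 0.044600) → end (x,ẋ)=(0.023094, 0.364474)
phase 2: p=0.0977, T=0.688, ωT=2.019142, cosh=3.832316, sinh=3.699547; start (x,ẋ)=(0.023094, 0.364474) → end (x,ẋ)=(0.271234, 0.586748)
phase 3: p=0.3896, T=0.487, ωT=1.429248, cosh=2.207523, sinh=1.968034; start (x,ẋ)=(0.271234, 0.586748) → end (x,ẋ)=(0.521768, 0.611602)
phase 4: p=0.7058, T=0.264, ωT=0.774787, cosh=1.315466, sinh=0.854664; start (x,ẋ)=(0.521768, 0.611602) → end (x,ẋ)=(0.641822, 0.342941)
phase 5: p=0.9255, T=0.398, ωT=1.168050, cosh=1.763345, sinh=1.452372; start (x,ẋ)=(0.641822, 0.342941) → end (x,ẋ)=(0.594992, -0.604434)
phase 6: p=1.2026, T=0.268, ωT=0.786526, cosh=1.325590, sinh=0.870166; start (x,ẋ)=(0.594992, -0.604434) → end (x,ẋ)=(0.217946, -2.352920)

1 0.4570 0.0231 0.3645
2 1.1450 0.2712 0.5867
3 1.6320 0.5218 0.6116
4 1.8960 0.6418 0.3429
5 2.2940 0.5950 -0.6044
6 2.5620 0.2179 -2.3529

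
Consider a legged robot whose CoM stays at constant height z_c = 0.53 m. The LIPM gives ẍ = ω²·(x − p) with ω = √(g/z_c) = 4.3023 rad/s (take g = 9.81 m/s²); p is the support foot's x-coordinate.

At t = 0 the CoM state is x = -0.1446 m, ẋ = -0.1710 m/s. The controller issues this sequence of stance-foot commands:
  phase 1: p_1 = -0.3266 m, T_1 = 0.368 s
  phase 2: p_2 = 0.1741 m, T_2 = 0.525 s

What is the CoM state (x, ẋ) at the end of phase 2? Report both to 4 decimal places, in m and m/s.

x = 1.0700, ẋ = 4.0590

phase 1: p=-0.3266, T=0.368, ωT=1.583246, cosh=2.538025, sinh=2.332718; start (x,ẋ)=(-0.144600, -0.171000) → end (x,ẋ)=(0.042604, 1.392559)
phase 2: p=0.1741, T=0.525, ωT=2.258707, cosh=4.837598, sinh=4.733113; start (x,ẋ)=(0.042604, 1.392559) → end (x,ẋ)=(1.069978, 4.058951)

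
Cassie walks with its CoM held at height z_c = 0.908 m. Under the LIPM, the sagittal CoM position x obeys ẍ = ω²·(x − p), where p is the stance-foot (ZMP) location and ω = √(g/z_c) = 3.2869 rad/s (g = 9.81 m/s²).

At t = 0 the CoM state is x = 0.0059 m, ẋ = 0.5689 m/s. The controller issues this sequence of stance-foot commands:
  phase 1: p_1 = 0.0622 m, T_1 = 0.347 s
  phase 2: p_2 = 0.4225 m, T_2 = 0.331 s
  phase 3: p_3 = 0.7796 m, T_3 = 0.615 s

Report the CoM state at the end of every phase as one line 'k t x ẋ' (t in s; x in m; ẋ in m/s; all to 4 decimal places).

phase 1: p=0.0622, T=0.347, ωT=1.140554, cosh=1.724072, sinh=1.404430; start (x,ẋ)=(0.005900, 0.568900) → end (x,ẋ)=(0.208215, 0.720931)
phase 2: p=0.4225, T=0.331, ωT=1.087964, cosh=1.652563, sinh=1.315661; start (x,ẋ)=(0.208215, 0.720931) → end (x,ẋ)=(0.356951, 0.264720)
phase 3: p=0.7796, T=0.615, ωT=2.021444, cosh=3.840839, sinh=3.708375; start (x,ẋ)=(0.356951, 0.264720) → end (x,ẋ)=(-0.545064, -4.134951)

1 0.3470 0.2082 0.7209
2 0.6780 0.3570 0.2647
3 1.2930 -0.5451 -4.1350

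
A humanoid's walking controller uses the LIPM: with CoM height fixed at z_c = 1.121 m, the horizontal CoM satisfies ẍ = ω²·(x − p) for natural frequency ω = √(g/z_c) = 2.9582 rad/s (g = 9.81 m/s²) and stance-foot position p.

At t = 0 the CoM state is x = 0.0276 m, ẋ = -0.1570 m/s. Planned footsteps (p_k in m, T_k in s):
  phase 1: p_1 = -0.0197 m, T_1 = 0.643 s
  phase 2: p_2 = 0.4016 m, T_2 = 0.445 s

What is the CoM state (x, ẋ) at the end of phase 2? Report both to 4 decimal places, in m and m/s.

x = -0.5107, ẋ = -2.3766

phase 1: p=-0.0197, T=0.643, ωT=1.902123, cosh=3.424676, sinh=3.275425; start (x,ẋ)=(0.027600, -0.157000) → end (x,ẋ)=(-0.031549, -0.079367)
phase 2: p=0.4016, T=0.445, ωT=1.316399, cosh=1.999032, sinh=1.730933; start (x,ẋ)=(-0.031549, -0.079367) → end (x,ẋ)=(-0.510719, -2.376573)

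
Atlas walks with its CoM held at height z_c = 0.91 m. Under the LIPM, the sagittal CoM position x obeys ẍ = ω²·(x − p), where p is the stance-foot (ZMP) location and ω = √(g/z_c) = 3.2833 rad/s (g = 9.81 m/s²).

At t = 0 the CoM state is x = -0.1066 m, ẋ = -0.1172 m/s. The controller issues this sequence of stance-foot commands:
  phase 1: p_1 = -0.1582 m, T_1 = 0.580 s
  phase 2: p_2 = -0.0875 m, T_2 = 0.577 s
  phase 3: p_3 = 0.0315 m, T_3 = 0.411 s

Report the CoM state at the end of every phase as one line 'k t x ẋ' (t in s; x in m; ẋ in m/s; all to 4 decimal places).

phase 1: p=-0.1582, T=0.580, ωT=1.904314, cosh=3.431862, sinh=3.282937; start (x,ẋ)=(-0.106600, -0.117200) → end (x,ẋ)=(-0.098303, 0.153975)
phase 2: p=-0.0875, T=0.577, ωT=1.894464, cosh=3.399692, sinh=3.249293; start (x,ẋ)=(-0.098303, 0.153975) → end (x,ẋ)=(0.028154, 0.408218)
phase 3: p=0.0315, T=0.411, ωT=1.349436, cosh=2.057319, sinh=1.797933; start (x,ẋ)=(0.028154, 0.408218) → end (x,ẋ)=(0.248156, 0.820082)

1 0.5800 -0.0983 0.1540
2 1.1570 0.0282 0.4082
3 1.5680 0.2482 0.8201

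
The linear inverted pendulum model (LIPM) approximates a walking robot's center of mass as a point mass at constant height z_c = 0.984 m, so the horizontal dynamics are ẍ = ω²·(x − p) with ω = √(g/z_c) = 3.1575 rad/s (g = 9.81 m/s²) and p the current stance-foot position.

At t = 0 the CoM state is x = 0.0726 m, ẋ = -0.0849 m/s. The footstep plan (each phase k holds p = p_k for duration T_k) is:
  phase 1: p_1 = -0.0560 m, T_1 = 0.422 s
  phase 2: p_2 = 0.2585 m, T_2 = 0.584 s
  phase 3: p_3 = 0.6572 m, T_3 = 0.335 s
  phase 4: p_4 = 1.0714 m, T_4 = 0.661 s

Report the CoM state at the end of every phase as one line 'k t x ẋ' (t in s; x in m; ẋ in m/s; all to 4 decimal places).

phase 1: p=-0.0560, T=0.422, ωT=1.332465, cosh=2.027101, sinh=1.763275; start (x,ẋ)=(0.072600, -0.084900) → end (x,ẋ)=(0.157274, 0.543885)
phase 2: p=0.2585, T=0.584, ωT=1.843980, cosh=3.239918, sinh=3.081731; start (x,ẋ)=(0.157274, 0.543885) → end (x,ẋ)=(0.461368, 0.777151)
phase 3: p=0.6572, T=0.335, ωT=1.057763, cosh=1.613576, sinh=1.266344; start (x,ẋ)=(0.461368, 0.777151) → end (x,ẋ)=(0.652894, 0.470962)
phase 4: p=1.0714, T=0.661, ωT=2.087108, cosh=4.092804, sinh=3.968759; start (x,ẋ)=(0.652894, 0.470962) → end (x,ẋ)=(-0.049496, -3.316891)

1 0.4220 0.1573 0.5439
2 1.0060 0.4614 0.7772
3 1.3410 0.6529 0.4710
4 2.0020 -0.0495 -3.3169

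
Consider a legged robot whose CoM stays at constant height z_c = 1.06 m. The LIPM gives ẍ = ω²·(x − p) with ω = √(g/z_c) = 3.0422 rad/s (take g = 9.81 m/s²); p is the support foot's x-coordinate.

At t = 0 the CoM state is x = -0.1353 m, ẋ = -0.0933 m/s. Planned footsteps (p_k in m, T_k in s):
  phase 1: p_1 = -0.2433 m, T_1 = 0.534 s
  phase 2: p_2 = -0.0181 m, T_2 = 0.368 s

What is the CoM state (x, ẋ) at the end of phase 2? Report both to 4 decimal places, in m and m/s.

phase 1: p=-0.2433, T=0.534, ωT=1.624535, cosh=2.636530, sinh=2.439527; start (x,ẋ)=(-0.135300, -0.093300) → end (x,ẋ)=(-0.033372, 0.555537)
phase 2: p=-0.0181, T=0.368, ωT=1.119530, cosh=1.694923, sinh=1.368490; start (x,ẋ)=(-0.033372, 0.555537) → end (x,ẋ)=(0.205916, 0.878013)

x = 0.2059, ẋ = 0.8780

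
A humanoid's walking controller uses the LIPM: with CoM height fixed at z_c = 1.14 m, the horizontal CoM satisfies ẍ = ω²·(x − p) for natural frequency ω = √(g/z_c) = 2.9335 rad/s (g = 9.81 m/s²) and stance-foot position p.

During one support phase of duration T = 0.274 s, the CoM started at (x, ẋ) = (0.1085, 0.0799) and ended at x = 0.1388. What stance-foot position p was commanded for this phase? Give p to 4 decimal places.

ωT = 2.9335·0.274 = 0.803779; cosh(ωT) = 1.340801, sinh(ωT) = 0.893167
x(T) = p + (x₀−p)·cosh(ωT) + (ẋ₀/ω)·sinh(ωT) ⇒ p·(1 − cosh) = x(T) − x₀·cosh − (ẋ₀/ω)·sinh
numerator   = 0.1388 − (0.1085)·1.340801 − (0.0799/2.9335)·0.893167 = -0.031004
denominator = 1 − 1.340801 = -0.340801
p = -0.031004 / -0.340801 = 0.0910

p = 0.0910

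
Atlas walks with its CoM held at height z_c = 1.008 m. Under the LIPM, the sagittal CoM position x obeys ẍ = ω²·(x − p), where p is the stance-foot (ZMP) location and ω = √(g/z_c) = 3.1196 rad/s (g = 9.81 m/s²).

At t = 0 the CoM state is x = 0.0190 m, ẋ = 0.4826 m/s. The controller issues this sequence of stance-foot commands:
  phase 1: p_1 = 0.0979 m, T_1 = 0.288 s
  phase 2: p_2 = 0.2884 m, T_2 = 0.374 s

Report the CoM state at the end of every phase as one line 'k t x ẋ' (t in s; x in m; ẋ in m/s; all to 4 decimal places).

phase 1: p=0.0979, T=0.288, ωT=0.898445, cosh=1.431492, sinh=1.024289; start (x,ẋ)=(0.019000, 0.482600) → end (x,ẋ)=(0.143412, 0.438723)
phase 2: p=0.2884, T=0.374, ωT=1.166730, cosh=1.761429, sinh=1.450046; start (x,ẋ)=(0.143412, 0.438723) → end (x,ẋ)=(0.236940, 0.116918)

1 0.2880 0.1434 0.4387
2 0.6620 0.2369 0.1169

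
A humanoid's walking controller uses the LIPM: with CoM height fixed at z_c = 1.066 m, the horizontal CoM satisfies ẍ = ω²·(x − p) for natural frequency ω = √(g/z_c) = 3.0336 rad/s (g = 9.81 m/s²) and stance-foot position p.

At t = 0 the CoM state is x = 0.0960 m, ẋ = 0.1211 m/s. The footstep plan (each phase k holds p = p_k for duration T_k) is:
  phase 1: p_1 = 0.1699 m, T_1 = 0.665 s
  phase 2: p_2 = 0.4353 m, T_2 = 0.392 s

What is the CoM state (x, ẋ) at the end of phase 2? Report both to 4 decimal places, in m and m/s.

x = -0.4628, ẋ = -2.4653

phase 1: p=0.1699, T=0.665, ωT=2.017344, cosh=3.825669, sinh=3.692661; start (x,ẋ)=(0.096000, 0.121100) → end (x,ẋ)=(0.034592, -0.364543)
phase 2: p=0.4353, T=0.392, ωT=1.189171, cosh=1.794416, sinh=1.489942; start (x,ẋ)=(0.034592, -0.364543) → end (x,ẋ)=(-0.462780, -2.465296)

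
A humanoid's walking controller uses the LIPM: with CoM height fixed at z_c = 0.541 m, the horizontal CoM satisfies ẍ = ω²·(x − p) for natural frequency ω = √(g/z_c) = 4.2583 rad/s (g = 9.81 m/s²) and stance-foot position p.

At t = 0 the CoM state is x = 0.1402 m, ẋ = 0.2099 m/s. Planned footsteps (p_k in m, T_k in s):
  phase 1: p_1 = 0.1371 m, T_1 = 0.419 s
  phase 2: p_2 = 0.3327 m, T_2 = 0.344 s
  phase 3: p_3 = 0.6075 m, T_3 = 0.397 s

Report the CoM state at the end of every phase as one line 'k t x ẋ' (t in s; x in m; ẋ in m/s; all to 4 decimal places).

phase 1: p=0.1371, T=0.419, ωT=1.784228, cosh=3.061453, sinh=2.893526; start (x,ẋ)=(0.140200, 0.209900) → end (x,ẋ)=(0.289218, 0.680796)
phase 2: p=0.3327, T=0.344, ωT=1.464855, cosh=2.279014, sinh=2.047903; start (x,ẋ)=(0.289218, 0.680796) → end (x,ẋ)=(0.561013, 1.172355)
phase 3: p=0.6075, T=0.397, ωT=1.690545, cosh=2.803427, sinh=2.619008; start (x,ẋ)=(0.561013, 1.172355) → end (x,ẋ)=(1.198217, 2.768161)

1 0.4190 0.2892 0.6808
2 0.7630 0.5610 1.1724
3 1.1600 1.1982 2.7682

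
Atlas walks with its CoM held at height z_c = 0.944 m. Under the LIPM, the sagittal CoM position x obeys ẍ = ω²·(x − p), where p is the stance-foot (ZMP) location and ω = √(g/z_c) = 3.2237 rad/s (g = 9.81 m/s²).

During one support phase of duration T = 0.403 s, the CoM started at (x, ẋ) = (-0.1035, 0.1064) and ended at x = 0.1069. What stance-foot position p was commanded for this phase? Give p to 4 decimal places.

p = -0.2628

ωT = 3.2237·0.403 = 1.299151; cosh(ωT) = 1.969473, sinh(ωT) = 1.696710
x(T) = p + (x₀−p)·cosh(ωT) + (ẋ₀/ω)·sinh(ωT) ⇒ p·(1 − cosh) = x(T) − x₀·cosh − (ẋ₀/ω)·sinh
numerator   = 0.1069 − (-0.1035)·1.969473 − (0.1064/3.2237)·1.696710 = 0.254740
denominator = 1 − 1.969473 = -0.969473
p = 0.254740 / -0.969473 = -0.2628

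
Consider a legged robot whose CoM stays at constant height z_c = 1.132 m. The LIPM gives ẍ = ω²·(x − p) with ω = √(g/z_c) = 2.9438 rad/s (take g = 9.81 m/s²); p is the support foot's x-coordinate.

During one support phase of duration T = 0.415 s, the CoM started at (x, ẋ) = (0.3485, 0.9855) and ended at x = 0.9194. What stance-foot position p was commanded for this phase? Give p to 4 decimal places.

ωT = 2.9438·0.415 = 1.221677; cosh(ωT) = 1.843804, sinh(ωT) = 1.549069
x(T) = p + (x₀−p)·cosh(ωT) + (ẋ₀/ω)·sinh(ωT) ⇒ p·(1 − cosh) = x(T) − x₀·cosh − (ẋ₀/ω)·sinh
numerator   = 0.9194 − (0.3485)·1.843804 − (0.9855/2.9438)·1.549069 = -0.241750
denominator = 1 − 1.843804 = -0.843804
p = -0.241750 / -0.843804 = 0.2865

p = 0.2865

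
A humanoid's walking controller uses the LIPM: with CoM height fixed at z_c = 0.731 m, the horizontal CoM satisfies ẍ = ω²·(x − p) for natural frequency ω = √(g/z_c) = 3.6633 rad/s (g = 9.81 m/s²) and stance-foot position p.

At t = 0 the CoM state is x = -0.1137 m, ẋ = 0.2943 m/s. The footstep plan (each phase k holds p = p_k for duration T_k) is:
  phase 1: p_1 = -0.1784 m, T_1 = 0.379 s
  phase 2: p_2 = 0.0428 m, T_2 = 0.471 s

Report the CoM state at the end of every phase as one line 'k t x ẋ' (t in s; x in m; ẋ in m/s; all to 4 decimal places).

phase 1: p=-0.1784, T=0.379, ωT=1.388391, cosh=2.128935, sinh=1.879459; start (x,ẋ)=(-0.113700, 0.294300) → end (x,ẋ)=(0.110333, 1.072007)
phase 2: p=0.0428, T=0.471, ωT=1.725414, cosh=2.896473, sinh=2.718374; start (x,ẋ)=(0.110333, 1.072007) → end (x,ẋ)=(1.033896, 3.777546)

1 0.3790 0.1103 1.0720
2 0.8500 1.0339 3.7775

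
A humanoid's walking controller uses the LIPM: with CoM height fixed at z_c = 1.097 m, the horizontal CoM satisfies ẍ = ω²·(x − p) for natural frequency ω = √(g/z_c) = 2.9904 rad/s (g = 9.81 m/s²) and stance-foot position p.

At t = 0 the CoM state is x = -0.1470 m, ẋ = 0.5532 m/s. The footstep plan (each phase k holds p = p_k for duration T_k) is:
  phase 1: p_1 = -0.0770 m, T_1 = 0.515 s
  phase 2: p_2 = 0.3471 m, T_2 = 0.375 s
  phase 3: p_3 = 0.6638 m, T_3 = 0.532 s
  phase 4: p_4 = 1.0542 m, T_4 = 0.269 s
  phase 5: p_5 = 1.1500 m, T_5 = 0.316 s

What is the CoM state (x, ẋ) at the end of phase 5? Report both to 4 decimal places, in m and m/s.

phase 1: p=-0.0770, T=0.515, ωT=1.540056, cosh=2.439610, sinh=2.225241; start (x,ẋ)=(-0.147000, 0.553200) → end (x,ẋ)=(0.163879, 0.883787)
phase 2: p=0.3471, T=0.375, ωT=1.121400, cosh=1.697486, sinh=1.371662; start (x,ẋ)=(0.163879, 0.883787) → end (x,ẋ)=(0.441468, 0.748677)
phase 3: p=0.6638, T=0.532, ωT=1.590893, cosh=2.555936, sinh=2.352193; start (x,ẋ)=(0.441468, 0.748677) → end (x,ẋ)=(0.684429, 0.349688)
phase 4: p=1.0542, T=0.269, ωT=0.804418, cosh=1.341371, sinh=0.894023; start (x,ẋ)=(0.684429, 0.349688) → end (x,ẋ)=(0.662744, -0.519516)
phase 5: p=1.1500, T=0.316, ωT=0.944966, cosh=1.480710, sinh=1.092017; start (x,ẋ)=(0.662744, -0.519516) → end (x,ẋ)=(0.238802, -2.360419)

x = 0.2388, ẋ = -2.3604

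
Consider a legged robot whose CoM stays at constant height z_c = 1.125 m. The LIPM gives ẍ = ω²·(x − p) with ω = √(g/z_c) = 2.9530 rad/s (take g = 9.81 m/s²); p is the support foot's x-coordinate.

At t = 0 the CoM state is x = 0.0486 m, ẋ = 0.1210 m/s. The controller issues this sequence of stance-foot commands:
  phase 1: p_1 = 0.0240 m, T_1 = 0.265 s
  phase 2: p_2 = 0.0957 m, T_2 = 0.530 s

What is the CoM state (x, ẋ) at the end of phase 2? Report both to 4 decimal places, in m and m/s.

x = 0.2589, ẋ = 0.5309

phase 1: p=0.0240, T=0.265, ωT=0.782545, cosh=1.322136, sinh=0.864895; start (x,ẋ)=(0.048600, 0.121000) → end (x,ẋ)=(0.091964, 0.222808)
phase 2: p=0.0957, T=0.530, ωT=1.565090, cosh=2.496087, sinh=2.287018; start (x,ẋ)=(0.091964, 0.222808) → end (x,ẋ)=(0.258933, 0.530915)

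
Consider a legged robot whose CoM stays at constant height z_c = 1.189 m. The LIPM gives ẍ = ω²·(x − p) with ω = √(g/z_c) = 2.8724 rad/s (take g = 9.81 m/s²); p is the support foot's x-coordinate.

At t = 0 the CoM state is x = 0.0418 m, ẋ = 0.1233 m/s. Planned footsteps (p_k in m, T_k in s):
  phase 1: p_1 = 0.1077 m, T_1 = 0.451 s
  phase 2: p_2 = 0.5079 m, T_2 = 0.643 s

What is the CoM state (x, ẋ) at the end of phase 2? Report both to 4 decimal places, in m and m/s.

x = -1.0608, ẋ = -4.3111

phase 1: p=0.1077, T=0.451, ωT=1.295452, cosh=1.963211, sinh=1.689437; start (x,ẋ)=(0.041800, 0.123300) → end (x,ẋ)=(0.050845, -0.077732)
phase 2: p=0.5079, T=0.643, ωT=1.846953, cosh=3.249094, sinh=3.091377; start (x,ẋ)=(0.050845, -0.077732) → end (x,ẋ)=(-1.060773, -4.311058)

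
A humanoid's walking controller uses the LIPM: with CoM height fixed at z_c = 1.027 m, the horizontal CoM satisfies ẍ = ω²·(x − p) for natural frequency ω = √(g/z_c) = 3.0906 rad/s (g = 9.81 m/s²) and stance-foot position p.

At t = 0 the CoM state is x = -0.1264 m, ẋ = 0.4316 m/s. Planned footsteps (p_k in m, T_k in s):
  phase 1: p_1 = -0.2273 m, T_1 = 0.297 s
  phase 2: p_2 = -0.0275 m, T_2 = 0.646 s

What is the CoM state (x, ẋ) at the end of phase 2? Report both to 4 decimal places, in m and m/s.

phase 1: p=-0.2273, T=0.297, ωT=0.917908, cosh=1.451700, sinh=1.052347; start (x,ẋ)=(-0.126400, 0.431600) → end (x,ẋ)=(0.066136, 0.954719)
phase 2: p=-0.0275, T=0.646, ωT=1.996528, cosh=3.749624, sinh=3.613818; start (x,ẋ)=(0.066136, 0.954719) → end (x,ẋ)=(1.439947, 4.625647)

x = 1.4399, ẋ = 4.6256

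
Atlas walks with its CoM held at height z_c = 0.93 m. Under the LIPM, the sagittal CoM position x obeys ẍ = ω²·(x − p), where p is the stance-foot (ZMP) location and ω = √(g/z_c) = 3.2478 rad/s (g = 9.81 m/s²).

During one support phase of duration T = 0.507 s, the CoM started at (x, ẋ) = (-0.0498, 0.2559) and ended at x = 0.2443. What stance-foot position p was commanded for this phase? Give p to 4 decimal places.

p = -0.1073

ωT = 3.2478·0.507 = 1.646635; cosh(ωT) = 2.691092, sinh(ωT) = 2.498394
x(T) = p + (x₀−p)·cosh(ωT) + (ẋ₀/ω)·sinh(ωT) ⇒ p·(1 − cosh) = x(T) − x₀·cosh − (ẋ₀/ω)·sinh
numerator   = 0.2443 − (-0.0498)·2.691092 − (0.2559/3.2478)·2.498394 = 0.181463
denominator = 1 − 2.691092 = -1.691092
p = 0.181463 / -1.691092 = -0.1073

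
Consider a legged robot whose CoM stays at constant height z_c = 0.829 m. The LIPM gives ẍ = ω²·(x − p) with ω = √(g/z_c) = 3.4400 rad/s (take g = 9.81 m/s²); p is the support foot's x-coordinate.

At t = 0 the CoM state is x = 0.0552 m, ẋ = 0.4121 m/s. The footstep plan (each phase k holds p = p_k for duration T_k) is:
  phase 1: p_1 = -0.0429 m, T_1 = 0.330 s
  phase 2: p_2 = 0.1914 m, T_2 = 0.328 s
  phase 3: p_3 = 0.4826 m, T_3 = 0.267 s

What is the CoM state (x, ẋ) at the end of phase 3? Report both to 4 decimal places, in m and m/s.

phase 1: p=-0.0429, T=0.330, ωT=1.135200, cosh=1.716577, sinh=1.395219; start (x,ẋ)=(0.055200, 0.412100) → end (x,ẋ)=(0.292639, 1.178238)
phase 2: p=0.1914, T=0.328, ωT=1.128320, cosh=1.707018, sinh=1.383442; start (x,ẋ)=(0.292639, 1.178238) → end (x,ẋ)=(0.838060, 2.493071)
phase 3: p=0.4826, T=0.267, ωT=0.918480, cosh=1.452302, sinh=1.053177; start (x,ẋ)=(0.838060, 2.493071) → end (x,ẋ)=(1.762104, 4.908499)

x = 1.7621, ẋ = 4.9085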